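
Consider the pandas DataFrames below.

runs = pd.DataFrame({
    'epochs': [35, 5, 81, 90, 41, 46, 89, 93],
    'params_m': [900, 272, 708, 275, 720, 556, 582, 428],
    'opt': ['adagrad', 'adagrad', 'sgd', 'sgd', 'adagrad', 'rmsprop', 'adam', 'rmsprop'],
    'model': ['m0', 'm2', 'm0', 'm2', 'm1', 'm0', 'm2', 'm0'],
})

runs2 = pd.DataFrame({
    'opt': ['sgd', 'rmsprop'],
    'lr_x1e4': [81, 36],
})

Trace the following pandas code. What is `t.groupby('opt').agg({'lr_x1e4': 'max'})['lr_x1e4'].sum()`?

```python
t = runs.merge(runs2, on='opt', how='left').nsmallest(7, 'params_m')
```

merge on 'opt' (how='left') → 8 rows:
   epochs  params_m      opt model  lr_x1e4
0      35       900  adagrad    m0      NaN
1       5       272  adagrad    m2      NaN
2      81       708      sgd    m0     81.0
3      90       275      sgd    m2     81.0
4      41       720  adagrad    m1      NaN
5      46       556  rmsprop    m0     36.0
6      89       582     adam    m2      NaN
7      93       428  rmsprop    m0     36.0
take 7 rows with smallest params_m:
   epochs  params_m      opt model  lr_x1e4
1       5       272  adagrad    m2      NaN
3      90       275      sgd    m2     81.0
7      93       428  rmsprop    m0     36.0
5      46       556  rmsprop    m0     36.0
6      89       582     adam    m2      NaN
2      81       708      sgd    m0     81.0
4      41       720  adagrad    m1      NaN
group by opt, max of lr_x1e4:
         lr_x1e4
opt             
adagrad      NaN
adam         NaN
rmsprop     36.0
sgd         81.0
Then the sum of column 'lr_x1e4': 117.0

117.0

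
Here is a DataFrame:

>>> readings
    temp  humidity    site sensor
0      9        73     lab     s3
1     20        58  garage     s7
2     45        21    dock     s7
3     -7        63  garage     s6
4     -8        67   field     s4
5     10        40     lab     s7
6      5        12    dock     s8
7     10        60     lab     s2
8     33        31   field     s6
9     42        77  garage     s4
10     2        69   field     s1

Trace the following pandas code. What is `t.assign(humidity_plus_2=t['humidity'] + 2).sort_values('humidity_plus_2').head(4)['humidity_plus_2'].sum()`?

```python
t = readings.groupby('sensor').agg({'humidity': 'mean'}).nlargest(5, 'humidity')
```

group by sensor, mean of humidity:
         humidity
sensor           
s1      69.000000
s2      60.000000
s3      73.000000
s4      72.000000
s6      47.000000
s7      39.666667
s8      12.000000
take 5 rows with largest humidity:
        humidity
sensor          
s3          73.0
s4          72.0
s1          69.0
s2          60.0
s6          47.0
add column humidity_plus_2 = t['humidity'] + 2:
        humidity  humidity_plus_2
sensor                           
s3          73.0             75.0
s4          72.0             74.0
s1          69.0             71.0
s2          60.0             62.0
s6          47.0             49.0
sort by humidity_plus_2:
        humidity  humidity_plus_2
sensor                           
s6          47.0             49.0
s2          60.0             62.0
s1          69.0             71.0
s4          72.0             74.0
s3          73.0             75.0
take first 4 rows:
        humidity  humidity_plus_2
sensor                           
s6          47.0             49.0
s2          60.0             62.0
s1          69.0             71.0
s4          72.0             74.0
So sum() = 256.0.

256.0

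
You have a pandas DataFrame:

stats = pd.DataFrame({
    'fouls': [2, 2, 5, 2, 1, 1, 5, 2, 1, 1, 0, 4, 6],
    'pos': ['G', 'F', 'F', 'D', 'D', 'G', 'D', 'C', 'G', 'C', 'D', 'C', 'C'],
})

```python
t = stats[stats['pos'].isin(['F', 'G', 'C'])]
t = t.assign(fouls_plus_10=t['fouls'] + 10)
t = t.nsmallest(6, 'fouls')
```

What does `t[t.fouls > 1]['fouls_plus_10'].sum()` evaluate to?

filter rows where pos in ['F', 'G', 'C']:
    fouls pos
0       2   G
1       2   F
2       5   F
5       1   G
7       2   C
8       1   G
9       1   C
11      4   C
12      6   C
add column fouls_plus_10 = t['fouls'] + 10:
    fouls pos  fouls_plus_10
0       2   G             12
1       2   F             12
2       5   F             15
5       1   G             11
7       2   C             12
8       1   G             11
9       1   C             11
11      4   C             14
12      6   C             16
take 6 rows with smallest fouls:
   fouls pos  fouls_plus_10
5      1   G             11
8      1   G             11
9      1   C             11
0      2   G             12
1      2   F             12
7      2   C             12
filter rows where fouls > 1:
   fouls pos  fouls_plus_10
0      2   G             12
1      2   F             12
7      2   C             12
Taking the sum of column 'fouls_plus_10' gives 36.

36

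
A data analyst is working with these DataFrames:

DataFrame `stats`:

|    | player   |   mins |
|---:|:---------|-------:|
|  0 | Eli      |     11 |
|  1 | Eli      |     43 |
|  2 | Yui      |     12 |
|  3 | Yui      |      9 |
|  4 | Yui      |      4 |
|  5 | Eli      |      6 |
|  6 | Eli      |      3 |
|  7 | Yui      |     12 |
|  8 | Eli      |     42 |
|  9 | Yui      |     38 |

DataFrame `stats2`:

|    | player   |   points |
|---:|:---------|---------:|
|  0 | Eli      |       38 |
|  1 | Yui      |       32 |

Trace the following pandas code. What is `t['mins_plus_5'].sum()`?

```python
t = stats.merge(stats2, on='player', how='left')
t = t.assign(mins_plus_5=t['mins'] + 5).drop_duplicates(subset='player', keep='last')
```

90

merge on 'player' (how='left') → 10 rows:
  player  mins  points
0    Eli    11      38
1    Eli    43      38
2    Yui    12      32
3    Yui     9      32
4    Yui     4      32
5    Eli     6      38
6    Eli     3      38
7    Yui    12      32
8    Eli    42      38
9    Yui    38      32
add column mins_plus_5 = t['mins'] + 5:
  player  mins  points  mins_plus_5
0    Eli    11      38           16
1    Eli    43      38           48
2    Yui    12      32           17
3    Yui     9      32           14
4    Yui     4      32            9
5    Eli     6      38           11
6    Eli     3      38            8
7    Yui    12      32           17
8    Eli    42      38           47
9    Yui    38      32           43
drop duplicate player (keep=last):
  player  mins  points  mins_plus_5
8    Eli    42      38           47
9    Yui    38      32           43
sum of column 'mins_plus_5' → 90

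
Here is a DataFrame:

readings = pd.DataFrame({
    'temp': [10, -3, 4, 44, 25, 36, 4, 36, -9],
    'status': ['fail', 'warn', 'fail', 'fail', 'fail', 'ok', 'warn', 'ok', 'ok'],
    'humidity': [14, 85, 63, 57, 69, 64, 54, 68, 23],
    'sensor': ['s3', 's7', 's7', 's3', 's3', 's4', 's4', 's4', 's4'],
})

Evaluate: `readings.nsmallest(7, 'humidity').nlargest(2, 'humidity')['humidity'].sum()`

take 7 rows with smallest humidity:
   temp status  humidity sensor
0    10   fail        14     s3
8    -9     ok        23     s4
6     4   warn        54     s4
3    44   fail        57     s3
2     4   fail        63     s7
5    36     ok        64     s4
7    36     ok        68     s4
take 2 rows with largest humidity:
   temp status  humidity sensor
7    36     ok        68     s4
5    36     ok        64     s4
Reading off the sum of column 'humidity', we get 132.

132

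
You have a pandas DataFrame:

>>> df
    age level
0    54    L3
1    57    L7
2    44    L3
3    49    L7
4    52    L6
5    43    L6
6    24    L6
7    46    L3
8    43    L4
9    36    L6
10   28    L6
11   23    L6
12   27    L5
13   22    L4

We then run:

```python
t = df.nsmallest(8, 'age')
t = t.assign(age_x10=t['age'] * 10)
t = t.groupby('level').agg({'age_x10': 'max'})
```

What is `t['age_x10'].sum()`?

1130

take 8 rows with smallest age:
    age level
13   22    L4
11   23    L6
6    24    L6
12   27    L5
10   28    L6
9    36    L6
5    43    L6
8    43    L4
add column age_x10 = t['age'] * 10:
    age level  age_x10
13   22    L4      220
11   23    L6      230
6    24    L6      240
12   27    L5      270
10   28    L6      280
9    36    L6      360
5    43    L6      430
8    43    L4      430
group by level, max of age_x10:
       age_x10
level         
L4         430
L5         270
L6         430
Then the sum of column 'age_x10': 1130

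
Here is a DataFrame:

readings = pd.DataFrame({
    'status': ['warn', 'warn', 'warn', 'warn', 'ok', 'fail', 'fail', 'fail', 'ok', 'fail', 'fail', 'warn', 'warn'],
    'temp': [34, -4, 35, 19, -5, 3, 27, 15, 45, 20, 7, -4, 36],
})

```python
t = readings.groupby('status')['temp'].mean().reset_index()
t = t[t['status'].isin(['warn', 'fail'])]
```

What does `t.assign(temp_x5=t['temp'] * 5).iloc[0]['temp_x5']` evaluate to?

group by status, mean of temp:
status
fail    14.400000
ok      20.000000
warn    19.333333
Name: temp, dtype: float64
reset_index():
  status       temp
0   fail  14.400000
1     ok  20.000000
2   warn  19.333333
filter rows where status in ['warn', 'fail']:
  status       temp
0   fail  14.400000
2   warn  19.333333
add column temp_x5 = t['temp'] * 5:
  status       temp    temp_x5
0   fail  14.400000  72.000000
2   warn  19.333333  96.666667
The value at position 0, column 'temp_x5' is 72.0.

72.0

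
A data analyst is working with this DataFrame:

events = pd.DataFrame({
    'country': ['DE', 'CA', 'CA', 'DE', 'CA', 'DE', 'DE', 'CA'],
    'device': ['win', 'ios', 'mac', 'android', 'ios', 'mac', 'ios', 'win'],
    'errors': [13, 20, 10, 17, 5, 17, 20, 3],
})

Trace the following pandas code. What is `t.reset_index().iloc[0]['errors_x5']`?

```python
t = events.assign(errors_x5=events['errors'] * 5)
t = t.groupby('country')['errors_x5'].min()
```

add column errors_x5 = events['errors'] * 5:
  country   device  errors  errors_x5
0      DE      win      13         65
1      CA      ios      20        100
2      CA      mac      10         50
3      DE  android      17         85
4      CA      ios       5         25
5      DE      mac      17         85
6      DE      ios      20        100
7      CA      win       3         15
group by country, min of errors_x5:
country
CA    15
DE    65
Name: errors_x5, dtype: int64
reset_index():
  country  errors_x5
0      CA         15
1      DE         65

15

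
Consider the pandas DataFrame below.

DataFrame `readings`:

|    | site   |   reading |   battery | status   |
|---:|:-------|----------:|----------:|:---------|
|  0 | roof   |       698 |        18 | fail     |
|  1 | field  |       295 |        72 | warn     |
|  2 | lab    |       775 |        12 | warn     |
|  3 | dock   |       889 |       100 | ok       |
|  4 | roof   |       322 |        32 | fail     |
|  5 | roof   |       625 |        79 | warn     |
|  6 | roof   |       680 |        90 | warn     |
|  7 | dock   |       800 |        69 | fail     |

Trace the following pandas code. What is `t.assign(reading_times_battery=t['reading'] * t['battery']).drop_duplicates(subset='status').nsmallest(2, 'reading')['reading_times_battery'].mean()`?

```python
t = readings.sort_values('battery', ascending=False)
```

58200.0

sort by battery descending:
    site  reading  battery status
3   dock      889      100     ok
6   roof      680       90   warn
5   roof      625       79   warn
1  field      295       72   warn
7   dock      800       69   fail
4   roof      322       32   fail
0   roof      698       18   fail
2    lab      775       12   warn
add column reading_times_battery = t['reading'] * t['battery']:
    site  reading  battery status  reading_times_battery
3   dock      889      100     ok                  88900
6   roof      680       90   warn                  61200
5   roof      625       79   warn                  49375
1  field      295       72   warn                  21240
7   dock      800       69   fail                  55200
4   roof      322       32   fail                  10304
0   roof      698       18   fail                  12564
2    lab      775       12   warn                   9300
drop duplicate status (keep=first):
   site  reading  battery status  reading_times_battery
3  dock      889      100     ok                  88900
6  roof      680       90   warn                  61200
7  dock      800       69   fail                  55200
take 2 rows with smallest reading:
   site  reading  battery status  reading_times_battery
6  roof      680       90   warn                  61200
7  dock      800       69   fail                  55200
Reading off the mean of column 'reading_times_battery', we get 58200.0.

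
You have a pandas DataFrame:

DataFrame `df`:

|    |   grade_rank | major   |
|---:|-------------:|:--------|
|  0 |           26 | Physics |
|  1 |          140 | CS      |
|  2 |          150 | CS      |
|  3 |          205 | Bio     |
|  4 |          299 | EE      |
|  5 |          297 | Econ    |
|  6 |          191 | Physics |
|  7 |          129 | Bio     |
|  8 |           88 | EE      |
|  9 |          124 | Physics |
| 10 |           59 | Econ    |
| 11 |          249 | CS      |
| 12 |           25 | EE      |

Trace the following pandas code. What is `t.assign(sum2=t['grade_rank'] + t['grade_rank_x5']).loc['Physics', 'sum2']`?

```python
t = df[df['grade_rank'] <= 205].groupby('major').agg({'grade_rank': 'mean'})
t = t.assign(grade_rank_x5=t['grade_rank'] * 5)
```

682.0

filter rows where grade_rank <= 205:
    grade_rank    major
0           26  Physics
1          140       CS
2          150       CS
3          205      Bio
6          191  Physics
7          129      Bio
8           88       EE
9          124  Physics
10          59     Econ
12          25       EE
group by major, mean of grade_rank:
         grade_rank
major              
Bio      167.000000
CS       145.000000
EE        56.500000
Econ      59.000000
Physics  113.666667
add column grade_rank_x5 = t['grade_rank'] * 5:
         grade_rank  grade_rank_x5
major                             
Bio      167.000000     835.000000
CS       145.000000     725.000000
EE        56.500000     282.500000
Econ      59.000000     295.000000
Physics  113.666667     568.333333
add column sum2 = t['grade_rank'] + t['grade_rank_x5']:
         grade_rank  grade_rank_x5    sum2
major                                     
Bio      167.000000     835.000000  1002.0
CS       145.000000     725.000000   870.0
EE        56.500000     282.500000   339.0
Econ      59.000000     295.000000   354.0
Physics  113.666667     568.333333   682.0
Reading off the value at row 'Physics', column 'sum2', we get 682.0.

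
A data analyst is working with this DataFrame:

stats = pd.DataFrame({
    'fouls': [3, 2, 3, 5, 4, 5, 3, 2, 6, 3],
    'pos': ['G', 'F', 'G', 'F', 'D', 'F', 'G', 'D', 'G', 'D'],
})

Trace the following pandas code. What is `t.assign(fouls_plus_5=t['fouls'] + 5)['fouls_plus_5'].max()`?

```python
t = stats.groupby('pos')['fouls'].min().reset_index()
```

8

group by pos, min of fouls:
pos
D    2
F    2
G    3
Name: fouls, dtype: int64
reset_index():
  pos  fouls
0   D      2
1   F      2
2   G      3
add column fouls_plus_5 = t['fouls'] + 5:
  pos  fouls  fouls_plus_5
0   D      2             7
1   F      2             7
2   G      3             8
Then the max of column 'fouls_plus_5': 8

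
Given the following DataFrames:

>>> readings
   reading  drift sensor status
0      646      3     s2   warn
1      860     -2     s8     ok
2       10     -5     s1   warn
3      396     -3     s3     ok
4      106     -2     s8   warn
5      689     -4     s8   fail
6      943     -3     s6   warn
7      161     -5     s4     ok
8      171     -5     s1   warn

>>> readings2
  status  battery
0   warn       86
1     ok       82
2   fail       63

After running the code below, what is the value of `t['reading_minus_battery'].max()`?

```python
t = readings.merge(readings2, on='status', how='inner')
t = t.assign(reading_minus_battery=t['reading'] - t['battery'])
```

857

merge on 'status' (how='inner') → 9 rows:
   reading  drift sensor status  battery
0      646      3     s2   warn       86
1      860     -2     s8     ok       82
2       10     -5     s1   warn       86
3      396     -3     s3     ok       82
4      106     -2     s8   warn       86
5      689     -4     s8   fail       63
6      943     -3     s6   warn       86
7      161     -5     s4     ok       82
8      171     -5     s1   warn       86
add column reading_minus_battery = t['reading'] - t['battery']:
   reading  drift sensor status  battery  reading_minus_battery
0      646      3     s2   warn       86                    560
1      860     -2     s8     ok       82                    778
2       10     -5     s1   warn       86                    -76
3      396     -3     s3     ok       82                    314
4      106     -2     s8   warn       86                     20
5      689     -4     s8   fail       63                    626
6      943     -3     s6   warn       86                    857
7      161     -5     s4     ok       82                     79
8      171     -5     s1   warn       86                     85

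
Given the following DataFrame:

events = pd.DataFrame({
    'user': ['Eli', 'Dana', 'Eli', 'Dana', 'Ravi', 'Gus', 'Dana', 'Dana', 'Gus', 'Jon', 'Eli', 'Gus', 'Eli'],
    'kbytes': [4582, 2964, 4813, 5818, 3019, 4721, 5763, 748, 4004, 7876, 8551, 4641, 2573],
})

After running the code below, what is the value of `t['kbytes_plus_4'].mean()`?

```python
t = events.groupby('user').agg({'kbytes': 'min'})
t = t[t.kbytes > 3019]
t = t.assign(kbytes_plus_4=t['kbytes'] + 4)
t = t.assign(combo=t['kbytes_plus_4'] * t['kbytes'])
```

5944.0

group by user, min of kbytes:
      kbytes
user        
Dana     748
Eli     2573
Gus     4004
Jon     7876
Ravi    3019
filter rows where kbytes > 3019:
      kbytes
user        
Gus     4004
Jon     7876
add column kbytes_plus_4 = t['kbytes'] + 4:
      kbytes  kbytes_plus_4
user                       
Gus     4004           4008
Jon     7876           7880
add column combo = t['kbytes_plus_4'] * t['kbytes']:
      kbytes  kbytes_plus_4     combo
user                                 
Gus     4004           4008  16048032
Jon     7876           7880  62062880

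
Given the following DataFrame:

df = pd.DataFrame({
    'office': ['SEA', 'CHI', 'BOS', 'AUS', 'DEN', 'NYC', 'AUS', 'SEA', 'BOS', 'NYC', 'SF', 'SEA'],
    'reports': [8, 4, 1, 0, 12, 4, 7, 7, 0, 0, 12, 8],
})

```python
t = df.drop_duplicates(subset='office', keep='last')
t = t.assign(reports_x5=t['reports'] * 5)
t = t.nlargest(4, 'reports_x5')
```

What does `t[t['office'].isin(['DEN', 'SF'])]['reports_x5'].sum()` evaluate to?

120

drop duplicate office (keep=last):
   office  reports
1     CHI        4
4     DEN       12
6     AUS        7
8     BOS        0
9     NYC        0
10     SF       12
11    SEA        8
add column reports_x5 = t['reports'] * 5:
   office  reports  reports_x5
1     CHI        4          20
4     DEN       12          60
6     AUS        7          35
8     BOS        0           0
9     NYC        0           0
10     SF       12          60
11    SEA        8          40
take 4 rows with largest reports_x5:
   office  reports  reports_x5
4     DEN       12          60
10     SF       12          60
11    SEA        8          40
6     AUS        7          35
filter rows where office in ['DEN', 'SF']:
   office  reports  reports_x5
4     DEN       12          60
10     SF       12          60
sum of column 'reports_x5' → 120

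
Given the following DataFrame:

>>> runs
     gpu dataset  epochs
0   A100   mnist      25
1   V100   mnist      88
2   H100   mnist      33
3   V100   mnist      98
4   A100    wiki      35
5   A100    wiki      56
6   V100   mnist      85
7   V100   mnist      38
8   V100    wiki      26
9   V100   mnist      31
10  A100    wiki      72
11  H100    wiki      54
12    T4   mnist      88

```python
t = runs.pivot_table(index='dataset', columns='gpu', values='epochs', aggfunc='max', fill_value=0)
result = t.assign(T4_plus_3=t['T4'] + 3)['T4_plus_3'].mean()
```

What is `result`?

pivot: rows=dataset, cols=gpu, max(epochs):
gpu      A100  H100  T4  V100
dataset                      
mnist      25    33  88    98
wiki       72    54   0    26
add column T4_plus_3 = t['T4'] + 3:
gpu      A100  H100  T4  V100  T4_plus_3
dataset                                 
mnist      25    33  88    98         91
wiki       72    54   0    26          3
Finally, mean of column 'T4_plus_3' = 47.0.

47.0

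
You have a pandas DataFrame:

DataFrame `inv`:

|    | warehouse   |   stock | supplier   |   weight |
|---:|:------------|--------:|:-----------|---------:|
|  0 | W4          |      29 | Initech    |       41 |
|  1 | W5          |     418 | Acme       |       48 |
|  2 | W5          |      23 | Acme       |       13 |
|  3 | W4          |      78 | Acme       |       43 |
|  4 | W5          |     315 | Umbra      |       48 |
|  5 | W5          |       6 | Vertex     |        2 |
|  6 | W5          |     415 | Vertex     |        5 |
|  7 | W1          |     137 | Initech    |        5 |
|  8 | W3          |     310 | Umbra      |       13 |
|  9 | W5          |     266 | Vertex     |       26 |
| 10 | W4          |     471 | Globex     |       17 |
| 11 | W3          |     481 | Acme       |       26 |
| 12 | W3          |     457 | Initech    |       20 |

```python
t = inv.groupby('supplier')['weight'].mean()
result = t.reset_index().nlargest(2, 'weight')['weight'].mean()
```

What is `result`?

31.5

group by supplier, mean of weight:
supplier
Acme       32.5
Globex     17.0
Initech    22.0
Umbra      30.5
Vertex     11.0
Name: weight, dtype: float64
reset_index():
  supplier  weight
0     Acme    32.5
1   Globex    17.0
2  Initech    22.0
3    Umbra    30.5
4   Vertex    11.0
take 2 rows with largest weight:
  supplier  weight
0     Acme    32.5
3    Umbra    30.5
Taking the mean of column 'weight' gives 31.5.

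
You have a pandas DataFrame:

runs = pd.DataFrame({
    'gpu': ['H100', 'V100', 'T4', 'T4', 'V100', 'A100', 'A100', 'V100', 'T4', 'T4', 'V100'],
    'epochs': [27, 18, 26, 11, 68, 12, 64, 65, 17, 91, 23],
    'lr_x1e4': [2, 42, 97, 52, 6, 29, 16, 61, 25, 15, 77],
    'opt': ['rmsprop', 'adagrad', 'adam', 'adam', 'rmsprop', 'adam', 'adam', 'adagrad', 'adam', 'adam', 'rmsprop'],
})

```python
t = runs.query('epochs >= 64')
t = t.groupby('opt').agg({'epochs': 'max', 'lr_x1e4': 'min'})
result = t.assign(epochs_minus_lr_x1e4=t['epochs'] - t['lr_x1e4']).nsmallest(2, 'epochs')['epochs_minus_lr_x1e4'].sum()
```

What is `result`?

66

filter rows where epochs >= 64:
    gpu  epochs  lr_x1e4      opt
4  V100      68        6  rmsprop
6  A100      64       16     adam
7  V100      65       61  adagrad
9    T4      91       15     adam
group by opt: max(epochs), min(lr_x1e4):
         epochs  lr_x1e4
opt                     
adagrad      65       61
adam         91       15
rmsprop      68        6
add column epochs_minus_lr_x1e4 = t['epochs'] - t['lr_x1e4']:
         epochs  lr_x1e4  epochs_minus_lr_x1e4
opt                                           
adagrad      65       61                     4
adam         91       15                    76
rmsprop      68        6                    62
take 2 rows with smallest epochs:
         epochs  lr_x1e4  epochs_minus_lr_x1e4
opt                                           
adagrad      65       61                     4
rmsprop      68        6                    62
Reading off the sum of column 'epochs_minus_lr_x1e4', we get 66.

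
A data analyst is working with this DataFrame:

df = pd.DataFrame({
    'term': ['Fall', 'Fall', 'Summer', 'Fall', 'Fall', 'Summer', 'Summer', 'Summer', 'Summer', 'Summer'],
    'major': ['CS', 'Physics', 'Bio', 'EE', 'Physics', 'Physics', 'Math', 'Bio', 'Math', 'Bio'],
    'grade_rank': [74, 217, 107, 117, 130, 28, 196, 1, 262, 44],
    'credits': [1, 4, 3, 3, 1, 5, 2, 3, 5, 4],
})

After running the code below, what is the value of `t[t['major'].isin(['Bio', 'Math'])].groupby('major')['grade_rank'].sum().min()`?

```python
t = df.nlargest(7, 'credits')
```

152

take 7 rows with largest credits:
     term    major  grade_rank  credits
5  Summer  Physics          28        5
8  Summer     Math         262        5
1    Fall  Physics         217        4
9  Summer      Bio          44        4
2  Summer      Bio         107        3
3    Fall       EE         117        3
7  Summer      Bio           1        3
filter rows where major in ['Bio', 'Math']:
     term major  grade_rank  credits
8  Summer  Math         262        5
9  Summer   Bio          44        4
2  Summer   Bio         107        3
7  Summer   Bio           1        3
group by major, sum of grade_rank:
major
Bio     152
Math    262
Name: grade_rank, dtype: int64
Finally, min of the resulting series = 152.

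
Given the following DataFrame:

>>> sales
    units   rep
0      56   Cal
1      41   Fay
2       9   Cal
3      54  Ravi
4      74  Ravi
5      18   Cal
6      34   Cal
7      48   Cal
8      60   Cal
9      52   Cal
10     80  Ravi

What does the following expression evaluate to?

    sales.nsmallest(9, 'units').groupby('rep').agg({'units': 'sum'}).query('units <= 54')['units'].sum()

take 9 rows with smallest units:
   units   rep
2      9   Cal
5     18   Cal
6     34   Cal
1     41   Fay
7     48   Cal
9     52   Cal
3     54  Ravi
0     56   Cal
8     60   Cal
group by rep, sum of units:
      units
rep        
Cal     277
Fay      41
Ravi     54
filter rows where units <= 54:
      units
rep        
Fay      41
Ravi     54
sum of column 'units' → 95

95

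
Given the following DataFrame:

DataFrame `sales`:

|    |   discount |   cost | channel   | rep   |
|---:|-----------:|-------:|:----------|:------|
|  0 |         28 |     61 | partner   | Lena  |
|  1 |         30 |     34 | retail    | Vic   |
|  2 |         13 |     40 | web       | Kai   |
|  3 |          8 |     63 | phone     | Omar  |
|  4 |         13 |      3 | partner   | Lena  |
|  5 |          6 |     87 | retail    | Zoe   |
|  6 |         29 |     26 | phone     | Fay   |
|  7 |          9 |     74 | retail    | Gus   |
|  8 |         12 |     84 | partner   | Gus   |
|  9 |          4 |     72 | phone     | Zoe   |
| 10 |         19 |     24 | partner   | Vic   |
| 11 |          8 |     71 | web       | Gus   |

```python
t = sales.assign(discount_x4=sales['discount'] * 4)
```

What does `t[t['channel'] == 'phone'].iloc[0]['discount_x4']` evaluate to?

add column discount_x4 = sales['discount'] * 4:
    discount  cost  channel   rep  discount_x4
0         28    61  partner  Lena          112
1         30    34   retail   Vic          120
2         13    40      web   Kai           52
3          8    63    phone  Omar           32
4         13     3  partner  Lena           52
5          6    87   retail   Zoe           24
6         29    26    phone   Fay          116
7          9    74   retail   Gus           36
8         12    84  partner   Gus           48
9          4    72    phone   Zoe           16
10        19    24  partner   Vic           76
11         8    71      web   Gus           32
filter rows where channel == 'phone':
   discount  cost channel   rep  discount_x4
3         8    63   phone  Omar           32
6        29    26   phone   Fay          116
9         4    72   phone   Zoe           16
Then the value at position 0, column 'discount_x4': 32

32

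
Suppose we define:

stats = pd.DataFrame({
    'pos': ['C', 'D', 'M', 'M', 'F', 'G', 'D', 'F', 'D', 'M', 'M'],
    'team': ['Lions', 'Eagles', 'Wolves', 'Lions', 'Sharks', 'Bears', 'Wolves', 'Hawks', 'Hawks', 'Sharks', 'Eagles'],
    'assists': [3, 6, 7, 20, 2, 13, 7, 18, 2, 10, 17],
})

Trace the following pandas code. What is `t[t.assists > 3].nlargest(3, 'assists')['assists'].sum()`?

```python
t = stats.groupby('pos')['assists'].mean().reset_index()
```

36.5

group by pos, mean of assists:
pos
C     3.0
D     5.0
F    10.0
G    13.0
M    13.5
Name: assists, dtype: float64
reset_index():
  pos  assists
0   C      3.0
1   D      5.0
2   F     10.0
3   G     13.0
4   M     13.5
filter rows where assists > 3:
  pos  assists
1   D      5.0
2   F     10.0
3   G     13.0
4   M     13.5
take 3 rows with largest assists:
  pos  assists
4   M     13.5
3   G     13.0
2   F     10.0
So sum() = 36.5.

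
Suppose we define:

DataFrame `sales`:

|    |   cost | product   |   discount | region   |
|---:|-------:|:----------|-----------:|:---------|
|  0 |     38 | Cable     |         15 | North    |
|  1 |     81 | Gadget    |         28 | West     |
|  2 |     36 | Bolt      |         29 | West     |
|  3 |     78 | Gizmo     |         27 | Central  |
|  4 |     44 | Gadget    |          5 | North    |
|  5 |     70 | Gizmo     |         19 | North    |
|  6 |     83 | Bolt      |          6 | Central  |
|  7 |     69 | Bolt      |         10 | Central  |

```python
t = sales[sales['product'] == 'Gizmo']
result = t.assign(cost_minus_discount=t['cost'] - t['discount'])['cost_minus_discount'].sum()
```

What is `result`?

102

filter rows where product == 'Gizmo':
   cost product  discount   region
3    78   Gizmo        27  Central
5    70   Gizmo        19    North
add column cost_minus_discount = t['cost'] - t['discount']:
   cost product  discount   region  cost_minus_discount
3    78   Gizmo        27  Central                   51
5    70   Gizmo        19    North                   51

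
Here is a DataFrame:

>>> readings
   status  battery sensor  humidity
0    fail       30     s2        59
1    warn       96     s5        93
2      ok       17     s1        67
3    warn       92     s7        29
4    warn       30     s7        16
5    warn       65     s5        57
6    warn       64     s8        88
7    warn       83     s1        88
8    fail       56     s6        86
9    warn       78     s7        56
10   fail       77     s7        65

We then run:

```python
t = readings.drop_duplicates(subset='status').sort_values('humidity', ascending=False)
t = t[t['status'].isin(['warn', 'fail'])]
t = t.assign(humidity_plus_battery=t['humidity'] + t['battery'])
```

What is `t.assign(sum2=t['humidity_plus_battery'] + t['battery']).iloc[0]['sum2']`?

285

drop duplicate status (keep=first):
  status  battery sensor  humidity
0   fail       30     s2        59
1   warn       96     s5        93
2     ok       17     s1        67
sort by humidity descending:
  status  battery sensor  humidity
1   warn       96     s5        93
2     ok       17     s1        67
0   fail       30     s2        59
filter rows where status in ['warn', 'fail']:
  status  battery sensor  humidity
1   warn       96     s5        93
0   fail       30     s2        59
add column humidity_plus_battery = t['humidity'] + t['battery']:
  status  battery sensor  humidity  humidity_plus_battery
1   warn       96     s5        93                    189
0   fail       30     s2        59                     89
add column sum2 = t['humidity_plus_battery'] + t['battery']:
  status  battery sensor  humidity  humidity_plus_battery  sum2
1   warn       96     s5        93                    189   285
0   fail       30     s2        59                     89   119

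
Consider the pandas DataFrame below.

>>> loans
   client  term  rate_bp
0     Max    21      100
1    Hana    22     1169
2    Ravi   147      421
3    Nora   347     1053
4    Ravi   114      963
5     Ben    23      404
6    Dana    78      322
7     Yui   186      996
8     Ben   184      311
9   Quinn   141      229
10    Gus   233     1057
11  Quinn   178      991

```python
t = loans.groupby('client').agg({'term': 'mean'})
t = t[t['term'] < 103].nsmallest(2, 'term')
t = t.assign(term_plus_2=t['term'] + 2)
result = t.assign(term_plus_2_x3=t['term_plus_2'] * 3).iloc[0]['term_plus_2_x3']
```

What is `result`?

group by client, mean of term:
         term
client       
Ben     103.5
Dana     78.0
Gus     233.0
Hana     22.0
Max      21.0
Nora    347.0
Quinn   159.5
Ravi    130.5
Yui     186.0
filter rows where term < 103:
        term
client      
Dana    78.0
Hana    22.0
Max     21.0
take 2 rows with smallest term:
        term
client      
Max     21.0
Hana    22.0
add column term_plus_2 = t['term'] + 2:
        term  term_plus_2
client                   
Max     21.0         23.0
Hana    22.0         24.0
add column term_plus_2_x3 = t['term_plus_2'] * 3:
        term  term_plus_2  term_plus_2_x3
client                                   
Max     21.0         23.0            69.0
Hana    22.0         24.0            72.0
Then the value at position 0, column 'term_plus_2_x3': 69.0

69.0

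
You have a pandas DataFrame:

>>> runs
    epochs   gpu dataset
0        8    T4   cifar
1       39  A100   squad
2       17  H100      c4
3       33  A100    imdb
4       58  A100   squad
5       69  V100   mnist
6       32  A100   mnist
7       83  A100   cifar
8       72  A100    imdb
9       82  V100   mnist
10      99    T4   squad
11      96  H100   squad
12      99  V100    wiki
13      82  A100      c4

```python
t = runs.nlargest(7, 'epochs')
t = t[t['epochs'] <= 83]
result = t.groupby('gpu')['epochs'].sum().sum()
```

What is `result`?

319

take 7 rows with largest epochs:
    epochs   gpu dataset
10      99    T4   squad
12      99  V100    wiki
11      96  H100   squad
7       83  A100   cifar
9       82  V100   mnist
13      82  A100      c4
8       72  A100    imdb
filter rows where epochs <= 83:
    epochs   gpu dataset
7       83  A100   cifar
9       82  V100   mnist
13      82  A100      c4
8       72  A100    imdb
group by gpu, sum of epochs:
gpu
A100    237
V100     82
Name: epochs, dtype: int64
sum of the resulting series → 319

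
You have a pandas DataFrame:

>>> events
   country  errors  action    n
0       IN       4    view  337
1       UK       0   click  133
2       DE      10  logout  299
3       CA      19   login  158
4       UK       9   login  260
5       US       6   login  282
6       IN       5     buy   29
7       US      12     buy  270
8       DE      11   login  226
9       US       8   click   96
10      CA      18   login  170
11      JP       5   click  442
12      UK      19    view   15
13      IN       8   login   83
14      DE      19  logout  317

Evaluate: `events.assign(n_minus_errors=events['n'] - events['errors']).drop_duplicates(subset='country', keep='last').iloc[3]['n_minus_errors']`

add column n_minus_errors = events['n'] - events['errors']:
   country  errors  action    n  n_minus_errors
0       IN       4    view  337             333
1       UK       0   click  133             133
2       DE      10  logout  299             289
3       CA      19   login  158             139
4       UK       9   login  260             251
5       US       6   login  282             276
6       IN       5     buy   29              24
7       US      12     buy  270             258
8       DE      11   login  226             215
9       US       8   click   96              88
10      CA      18   login  170             152
11      JP       5   click  442             437
12      UK      19    view   15              -4
13      IN       8   login   83              75
14      DE      19  logout  317             298
drop duplicate country (keep=last):
   country  errors  action    n  n_minus_errors
9       US       8   click   96              88
10      CA      18   login  170             152
11      JP       5   click  442             437
12      UK      19    view   15              -4
13      IN       8   login   83              75
14      DE      19  logout  317             298

-4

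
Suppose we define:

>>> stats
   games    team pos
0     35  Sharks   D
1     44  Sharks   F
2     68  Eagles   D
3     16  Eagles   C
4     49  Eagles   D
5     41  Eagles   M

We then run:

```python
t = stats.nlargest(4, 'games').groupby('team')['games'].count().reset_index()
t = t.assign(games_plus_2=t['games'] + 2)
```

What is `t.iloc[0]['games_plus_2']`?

take 4 rows with largest games:
   games    team pos
2     68  Eagles   D
4     49  Eagles   D
1     44  Sharks   F
5     41  Eagles   M
group by team, count of games:
team
Eagles    3
Sharks    1
Name: games, dtype: int64
reset_index():
     team  games
0  Eagles      3
1  Sharks      1
add column games_plus_2 = t['games'] + 2:
     team  games  games_plus_2
0  Eagles      3             5
1  Sharks      1             3

5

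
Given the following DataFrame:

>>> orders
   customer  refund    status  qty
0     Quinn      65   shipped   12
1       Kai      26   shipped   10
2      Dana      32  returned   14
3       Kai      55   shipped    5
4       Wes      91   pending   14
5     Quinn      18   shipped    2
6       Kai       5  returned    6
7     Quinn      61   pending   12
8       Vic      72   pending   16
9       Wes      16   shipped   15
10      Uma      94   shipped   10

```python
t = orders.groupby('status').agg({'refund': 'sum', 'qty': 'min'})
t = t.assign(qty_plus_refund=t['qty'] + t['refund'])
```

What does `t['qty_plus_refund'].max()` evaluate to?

group by status: sum(refund), min(qty):
          refund  qty
status               
pending      224   12
returned      37    6
shipped      274    2
add column qty_plus_refund = t['qty'] + t['refund']:
          refund  qty  qty_plus_refund
status                                
pending      224   12              236
returned      37    6               43
shipped      274    2              276
Finally, max of column 'qty_plus_refund' = 276.

276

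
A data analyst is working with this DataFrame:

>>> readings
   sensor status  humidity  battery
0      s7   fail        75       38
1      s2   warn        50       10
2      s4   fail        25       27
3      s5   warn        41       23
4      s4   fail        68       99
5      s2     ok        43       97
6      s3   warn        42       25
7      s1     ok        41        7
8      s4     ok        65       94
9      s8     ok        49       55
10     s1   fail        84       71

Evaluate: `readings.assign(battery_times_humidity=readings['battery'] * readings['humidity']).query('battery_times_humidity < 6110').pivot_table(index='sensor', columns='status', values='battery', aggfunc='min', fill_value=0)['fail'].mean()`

19.4285714286

add column battery_times_humidity = readings['battery'] * readings['humidity']:
   sensor status  humidity  battery  battery_times_humidity
0      s7   fail        75       38                    2850
1      s2   warn        50       10                     500
2      s4   fail        25       27                     675
3      s5   warn        41       23                     943
4      s4   fail        68       99                    6732
5      s2     ok        43       97                    4171
6      s3   warn        42       25                    1050
7      s1     ok        41        7                     287
8      s4     ok        65       94                    6110
9      s8     ok        49       55                    2695
10     s1   fail        84       71                    5964
filter rows where battery_times_humidity < 6110:
   sensor status  humidity  battery  battery_times_humidity
0      s7   fail        75       38                    2850
1      s2   warn        50       10                     500
2      s4   fail        25       27                     675
3      s5   warn        41       23                     943
5      s2     ok        43       97                    4171
6      s3   warn        42       25                    1050
7      s1     ok        41        7                     287
9      s8     ok        49       55                    2695
10     s1   fail        84       71                    5964
pivot: rows=sensor, cols=status, min(battery):
status  fail  ok  warn
sensor                
s1        71   7     0
s2         0  97    10
s3         0   0    25
s4        27   0     0
s5         0   0    23
s7        38   0     0
s8         0  55     0
The mean of column 'fail' is 19.4285714286.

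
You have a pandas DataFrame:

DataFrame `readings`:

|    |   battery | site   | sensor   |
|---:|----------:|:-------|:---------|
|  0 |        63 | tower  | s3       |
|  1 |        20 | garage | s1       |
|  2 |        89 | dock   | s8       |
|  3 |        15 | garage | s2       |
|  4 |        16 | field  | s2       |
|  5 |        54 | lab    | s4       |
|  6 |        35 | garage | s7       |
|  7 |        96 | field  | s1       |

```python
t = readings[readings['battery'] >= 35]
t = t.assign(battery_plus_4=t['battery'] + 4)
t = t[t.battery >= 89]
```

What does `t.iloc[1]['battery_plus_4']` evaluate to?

100

filter rows where battery >= 35:
   battery    site sensor
0       63   tower     s3
2       89    dock     s8
5       54     lab     s4
6       35  garage     s7
7       96   field     s1
add column battery_plus_4 = t['battery'] + 4:
   battery    site sensor  battery_plus_4
0       63   tower     s3              67
2       89    dock     s8              93
5       54     lab     s4              58
6       35  garage     s7              39
7       96   field     s1             100
filter rows where battery >= 89:
   battery   site sensor  battery_plus_4
2       89   dock     s8              93
7       96  field     s1             100
Hence 100.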